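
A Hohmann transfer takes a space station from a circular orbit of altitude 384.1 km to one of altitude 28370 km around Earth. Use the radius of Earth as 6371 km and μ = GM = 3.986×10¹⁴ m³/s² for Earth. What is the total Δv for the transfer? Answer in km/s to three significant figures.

Δv_total ≈ 3.71 km/s

r₁ = 6371 + 384.1 = 6755.1 km = 6.7551×10⁶ m.
r₂ = 6371 + 28370 = 34741 km = 3.4741×10⁷ m.
Transfer ellipse a_t = (r₁ + r₂)/2 = 2.075×10⁷ m.
At r₁: circular v_c1 = √(μ/r₁) = 7682 m/s; transfer-perigee v_p = √[μ(2/r₁ − 1/a_t)] = 9940 m/s.
Δv₁ = v_p − v_c1 = 2258 m/s.
At r₂: circular v_c2 = √(μ/r₂) = 3387 m/s; transfer-apogee v_a = √[μ(2/r₂ − 1/a_t)] = 1933 m/s.
Δv₂ = v_c2 − v_a = 1455 m/s.
Total Δv = Δv₁ + Δv₂ = 3713 m/s = 3.713 km/s.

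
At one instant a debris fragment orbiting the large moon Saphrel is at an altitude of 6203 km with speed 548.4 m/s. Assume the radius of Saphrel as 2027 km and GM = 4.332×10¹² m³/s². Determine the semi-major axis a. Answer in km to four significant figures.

r = 2027 + 6203 = 8230.0 km = 8.230×10⁶ m.
Specific orbital energy ε = v²/2 − μ/r = (548.4)²/2 − 4.332×10¹²/8.230×10⁶ = -3.760×10⁵ J/kg.
Since ε = −μ/(2a), a = −μ/(2ε) = 5.761×10⁶ m = 5760.7 km.

a ≈ 5761 km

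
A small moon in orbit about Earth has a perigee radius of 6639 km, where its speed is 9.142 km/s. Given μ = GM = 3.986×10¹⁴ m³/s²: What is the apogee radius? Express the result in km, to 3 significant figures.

r_p = 6.639×10⁶ m.
Specific energy ε = v²/2 − μ/r = -1.825×10⁷ J/kg, so a = −μ/(2ε) = 1.092×10⁷ m.
The apsides satisfy r_p + r_a = 2a, so the apogee radius is 2a − r_p = 1.520×10⁷ m = 15201 km.

apogee radius ≈ 15200 km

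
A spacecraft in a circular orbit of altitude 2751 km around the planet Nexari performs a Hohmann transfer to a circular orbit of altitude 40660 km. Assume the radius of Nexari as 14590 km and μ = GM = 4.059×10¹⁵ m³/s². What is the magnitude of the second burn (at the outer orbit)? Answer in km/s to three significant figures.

Δv ≈ 2.65 km/s

r₁ = 14590 + 2751 = 17341 km = 1.7341×10⁷ m.
r₂ = 14590 + 40660 = 55250 km = 5.5250×10⁷ m.
Transfer ellipse a_t = (r₁ + r₂)/2 = 3.630×10⁷ m.
At r₁: circular v_c1 = √(μ/r₁) = 15300 m/s; transfer-periapsis v_p = √[μ(2/r₁ − 1/a_t)] = 18880 m/s.
At r₂: circular v_c2 = √(μ/r₂) = 8571 m/s; transfer-apoapsis v_a = √[μ(2/r₂ − 1/a_t)] = 5925 m/s.
Δv₂ = v_c2 − v_a = 2647 m/s.
= 2.647 km/s.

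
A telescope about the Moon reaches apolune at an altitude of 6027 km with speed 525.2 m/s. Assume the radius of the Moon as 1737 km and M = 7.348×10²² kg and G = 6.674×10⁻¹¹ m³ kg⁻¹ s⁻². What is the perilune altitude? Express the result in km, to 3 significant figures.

perilune altitude ≈ 432 km

μ = GM = 6.674×10⁻¹¹ × 7.348×10²² = 4.904×10¹² m³/s².
r_a = 1737 + 6027 = 7764.0 km = 7.764×10⁶ m.
Specific energy ε = v²/2 − μ/r = -4.937×10⁵ J/kg, so a = −μ/(2ε) = 4.966×10⁶ m.
The apsides satisfy r_p + r_a = 2a, so the perilune radius is 2a − r_a = 2.169×10⁶ m = 2168.8 km.
Perilune altitude = 2168.8 − 1737 = 431.81 km.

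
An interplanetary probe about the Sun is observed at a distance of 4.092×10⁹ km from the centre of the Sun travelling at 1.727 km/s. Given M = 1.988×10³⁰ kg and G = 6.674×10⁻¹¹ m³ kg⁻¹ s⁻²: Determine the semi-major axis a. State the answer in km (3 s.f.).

a ≈ 2.14×10⁹ km

μ = GM = 6.674×10⁻¹¹ × 1.988×10³⁰ = 1.327×10²⁰ m³/s².
r = 4.092×10¹² m.
Vis-viva rearranged: 1/a = 2/r − v²/μ = 4.888×10⁻¹³ − 2.248×10⁻¹⁴ = 4.663×10⁻¹³ m⁻¹.
a = 2.145×10¹² m = 2.1446×10⁹ km.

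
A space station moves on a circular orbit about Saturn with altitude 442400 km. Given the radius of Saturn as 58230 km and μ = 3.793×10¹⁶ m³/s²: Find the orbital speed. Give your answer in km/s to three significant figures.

r = 58230 + 442400 = 500630 km = 5.0063×10⁸ m.
For a circular orbit v = √(μ/r) = √(3.793×10¹⁶ / 5.006×10⁸) = √(7.576×10⁷) = 8704 m/s.
That is 8.704 km/s.

v ≈ 8.70 km/s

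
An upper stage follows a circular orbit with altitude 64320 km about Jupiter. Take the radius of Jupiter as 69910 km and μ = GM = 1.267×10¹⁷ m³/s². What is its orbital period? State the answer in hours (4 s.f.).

r = 69910 + 64320 = 134230 km = 1.3423×10⁸ m.
Kepler's third law: T = 2π√(r³/μ) = 2π√((1.342×10⁸)³ / 1.267×10¹⁷).
r³/μ = 1.909×10⁷ s², so T = 2π × 4.369×10³ = 2.745×10⁴ s.
Converting: 2.745×10⁴ s ÷ 3600 = 7.625 hours.

T ≈ 7.625 hours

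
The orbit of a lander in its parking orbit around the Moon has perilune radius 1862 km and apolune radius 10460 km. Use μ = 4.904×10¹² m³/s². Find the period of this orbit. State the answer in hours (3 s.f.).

T ≈ 12.1 hours

Semi-major axis a = (r_p + r_a)/2 = (1862.0 + 10460)/2 = 6161.0 km = 6.161×10⁶ m.
By Kepler's third law T = 2π√(a³/μ) = 2π × 6.906×10³ = 4.339×10⁴ s.
= 12.05 hours.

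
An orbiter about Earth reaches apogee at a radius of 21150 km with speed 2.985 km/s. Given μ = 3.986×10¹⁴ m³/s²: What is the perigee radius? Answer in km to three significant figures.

perigee radius ≈ 6550 km

r_a = 2.115×10⁷ m.
Specific energy ε = v²/2 − μ/r = -1.439×10⁷ J/kg, so a = −μ/(2ε) = 1.385×10⁷ m.
The apsides satisfy r_p + r_a = 2a, so the perigee radius is 2a − r_a = 6.547×10⁶ m = 6547.4 km.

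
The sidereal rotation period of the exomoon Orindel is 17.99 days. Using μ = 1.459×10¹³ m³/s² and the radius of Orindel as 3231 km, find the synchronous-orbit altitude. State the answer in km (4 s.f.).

h_sync ≈ 93060 km

T = 17.99 days = 1.554×10⁶ s.
A synchronous orbit has period T, so by Kepler's third law a = (μT²/4π²)^(1/3).
μT²/4π² = 1.459×10¹³ × (1.554×10⁶)² / 39.48 = 8.929×10²³ m³.
a = 9.629×10⁷ m = 96293 km.
Altitude h = a − R = 96293 − 3231 = 93062 km.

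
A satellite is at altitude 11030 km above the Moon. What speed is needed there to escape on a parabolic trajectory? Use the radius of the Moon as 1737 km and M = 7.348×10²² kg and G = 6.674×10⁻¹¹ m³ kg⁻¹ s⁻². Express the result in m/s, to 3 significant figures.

μ = GM = 6.674×10⁻¹¹ × 7.348×10²² = 4.904×10¹² m³/s².
r = 1737 + 11030 = 12767 km = 1.2767×10⁷ m.
Escape speed v_esc = √(2μ/r) = √(2 × 4.904×10¹² / 1.277×10⁷) = √(7.682×10⁵) = 876.5 m/s.

v_esc ≈ 876 m/s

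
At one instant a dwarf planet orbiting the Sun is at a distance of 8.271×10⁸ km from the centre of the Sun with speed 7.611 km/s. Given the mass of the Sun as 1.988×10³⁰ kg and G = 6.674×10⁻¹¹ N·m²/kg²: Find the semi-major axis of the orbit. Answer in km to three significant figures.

a ≈ 5.05×10⁸ km

μ = GM = 6.674×10⁻¹¹ × 1.988×10³⁰ = 1.327×10²⁰ m³/s².
r = 8.271×10¹¹ m.
Vis-viva rearranged: 1/a = 2/r − v²/μ = 2.418×10⁻¹² − 4.366×10⁻¹³ = 1.981×10⁻¹² m⁻¹.
a = 5.047×10¹¹ m = 5.0467×10⁸ km.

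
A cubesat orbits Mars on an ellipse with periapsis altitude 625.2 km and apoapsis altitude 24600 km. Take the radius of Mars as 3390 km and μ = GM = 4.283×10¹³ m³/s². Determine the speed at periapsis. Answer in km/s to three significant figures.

v ≈ 4.32 km/s

r_p = 3390 + 625.2 = 4015.2 km = 4.0152×10⁶ m.
r_a = 3390 + 24600 = 27990 km = 2.7990×10⁷ m.
Semi-major axis a = (r_p + r_a)/2 = 16003 km = 1.600×10⁷ m.
Vis-viva: v² = μ(2/r − 1/a) = 4.283×10¹³ × (4.981×10⁻⁷ − 6.249×10⁻⁸) = 1.866×10⁷ m²/s².
v = 4319 m/s = 4.319 km/s.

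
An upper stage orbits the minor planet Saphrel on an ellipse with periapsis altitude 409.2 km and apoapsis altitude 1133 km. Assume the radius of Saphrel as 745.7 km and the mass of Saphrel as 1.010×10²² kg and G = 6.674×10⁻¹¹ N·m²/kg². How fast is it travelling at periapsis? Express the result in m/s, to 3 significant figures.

v ≈ 850 m/s

μ = GM = 6.674×10⁻¹¹ × 1.010×10²² = 6.741×10¹¹ m³/s².
r_p = 745.7 + 409.2 = 1154.9 km = 1.1549×10⁶ m.
r_a = 745.7 + 1133 = 1878.7 km = 1.8787×10⁶ m.
Semi-major axis a = (r_p + r_a)/2 = 1516.8 km = 1.517×10⁶ m.
Vis-viva: v² = μ(2/r − 1/a) = 6.741×10¹¹ × (1.732×10⁻⁶ − 6.593×10⁻⁷) = 7.229×10⁵ m²/s².
v = 850.2 m/s.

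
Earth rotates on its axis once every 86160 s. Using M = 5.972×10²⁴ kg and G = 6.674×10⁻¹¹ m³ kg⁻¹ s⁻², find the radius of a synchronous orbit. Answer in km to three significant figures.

r_sync ≈ 42200 km

μ = GM = 6.674×10⁻¹¹ × 5.972×10²⁴ = 3.986×10¹⁴ m³/s².
A synchronous orbit has period T, so by Kepler's third law a = (μT²/4π²)^(1/3).
μT²/4π² = 3.986×10¹⁴ × (8.616×10⁴)² / 39.48 = 7.495×10²² m³.
a = 4.216×10⁷ m = 42162 km.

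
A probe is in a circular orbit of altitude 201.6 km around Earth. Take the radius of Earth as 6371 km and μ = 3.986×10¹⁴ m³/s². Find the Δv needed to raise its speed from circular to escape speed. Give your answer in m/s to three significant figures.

Δv ≈ 3230 m/s

r = 6371 + 201.6 = 6572.6 km = 6.5726×10⁶ m.
Circular speed v_c = √(μ/r) = 7788 m/s.
Escape speed v_esc = √(2μ/r) = √2 × v_c = 11010 m/s.
Δv = v_esc − v_c = 3226 m/s.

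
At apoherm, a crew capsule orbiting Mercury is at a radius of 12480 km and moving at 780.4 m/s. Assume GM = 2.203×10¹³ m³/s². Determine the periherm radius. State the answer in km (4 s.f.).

periherm radius ≈ 2602 km

r_a = 1.248×10⁷ m.
Specific energy ε = v²/2 − μ/r = -1.461×10⁶ J/kg, so a = −μ/(2ε) = 7.541×10⁶ m.
The apsides satisfy r_p + r_a = 2a, so the periherm radius is 2a − r_a = 2.602×10⁶ m = 2601.7 km.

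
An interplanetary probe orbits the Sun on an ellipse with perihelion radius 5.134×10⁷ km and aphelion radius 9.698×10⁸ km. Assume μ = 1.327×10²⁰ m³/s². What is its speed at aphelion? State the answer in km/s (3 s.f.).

v ≈ 3.71 km/s

Semi-major axis a = (r_p + r_a)/2 = 5.1057×10⁸ km = 5.106×10¹¹ m.
Vis-viva: v² = μ(2/r − 1/a) = 1.327×10²⁰ × (2.062×10⁻¹² − 1.959×10⁻¹²) = 1.376×10⁷ m²/s².
v = 3709 m/s = 3.709 km/s.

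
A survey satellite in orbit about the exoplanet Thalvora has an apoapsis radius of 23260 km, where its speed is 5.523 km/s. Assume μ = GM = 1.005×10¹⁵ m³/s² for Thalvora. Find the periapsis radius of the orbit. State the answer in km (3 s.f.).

r_a = 2.326×10⁷ m.
Specific energy ε = v²/2 − μ/r = -2.796×10⁷ J/kg, so a = −μ/(2ε) = 1.798×10⁷ m.
The apsides satisfy r_p + r_a = 2a, so the periapsis radius is 2a − r_a = 1.269×10⁷ m = 12690 km.

periapsis radius ≈ 12700 km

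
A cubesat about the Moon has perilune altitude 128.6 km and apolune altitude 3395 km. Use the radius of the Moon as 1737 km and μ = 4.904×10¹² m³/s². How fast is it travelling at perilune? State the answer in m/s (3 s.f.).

v ≈ 1960 m/s

r_p = 1737 + 128.6 = 1865.6 km = 1.8656×10⁶ m.
r_a = 1737 + 3395 = 5132.0 km = 5.1320×10⁶ m.
Semi-major axis a = (r_p + r_a)/2 = 3498.8 km = 3.499×10⁶ m.
Vis-viva: v² = μ(2/r − 1/a) = 4.904×10¹² × (1.072×10⁻⁶ − 2.858×10⁻⁷) = 3.856×10⁶ m²/s².
v = 1964 m/s.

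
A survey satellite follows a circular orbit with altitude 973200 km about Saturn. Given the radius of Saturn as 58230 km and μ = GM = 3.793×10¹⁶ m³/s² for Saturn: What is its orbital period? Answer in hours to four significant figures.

r = 58230 + 973200 = 1031400 km = 1.0314×10⁹ m.
Kepler's third law: T = 2π√(r³/μ) = 2π√((1.031×10⁹)³ / 3.793×10¹⁶).
r³/μ = 2.893×10¹⁰ s², so T = 2π × 1.701×10⁵ = 1.069×10⁶ s.
Converting: 1.069×10⁶ s ÷ 3600 = 296.9 hours.

T ≈ 296.9 hours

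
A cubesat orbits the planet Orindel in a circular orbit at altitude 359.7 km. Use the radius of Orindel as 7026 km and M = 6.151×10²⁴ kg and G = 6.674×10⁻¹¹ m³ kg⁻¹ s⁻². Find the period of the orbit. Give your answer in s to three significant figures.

μ = GM = 6.674×10⁻¹¹ × 6.151×10²⁴ = 4.105×10¹⁴ m³/s².
r = 7026 + 359.7 = 7385.7 km = 7.3857×10⁶ m.
Kepler's third law: T = 2π√(r³/μ) = 2π√((7.386×10⁶)³ / 4.105×10¹⁴).
r³/μ = 9.814×10⁵ s², so T = 2π × 9.907×10² = 6.224×10³ s.

T ≈ 6220 s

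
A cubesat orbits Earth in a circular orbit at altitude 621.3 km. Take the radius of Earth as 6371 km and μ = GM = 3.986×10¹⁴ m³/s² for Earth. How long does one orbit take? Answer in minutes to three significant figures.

r = 6371 + 621.3 = 6992.3 km = 6.9923×10⁶ m.
Kepler's third law: T = 2π√(r³/μ) = 2π√((6.992×10⁶)³ / 3.986×10¹⁴).
r³/μ = 8.577×10⁵ s², so T = 2π × 9.261×10² = 5.819×10³ s.
Converting: 5.819×10³ s ÷ 60.00 = 96.98 minutes.

T ≈ 97.0 minutes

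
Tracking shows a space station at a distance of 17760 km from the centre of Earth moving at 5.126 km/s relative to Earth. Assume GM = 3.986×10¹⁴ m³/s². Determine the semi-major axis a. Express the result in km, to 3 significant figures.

a ≈ 21400 km

r = 1.776×10⁷ m.
Specific orbital energy ε = v²/2 − μ/r = (5126)²/2 − 3.986×10¹⁴/1.776×10⁷ = -9.306×10⁶ J/kg.
Since ε = −μ/(2a), a = −μ/(2ε) = 2.142×10⁷ m = 21417 km.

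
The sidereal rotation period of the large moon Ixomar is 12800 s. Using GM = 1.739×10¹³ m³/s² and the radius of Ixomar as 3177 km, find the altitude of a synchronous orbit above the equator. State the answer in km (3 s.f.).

A synchronous orbit has period T, so by Kepler's third law a = (μT²/4π²)^(1/3).
μT²/4π² = 1.739×10¹³ × (1.280×10⁴)² / 39.48 = 7.217×10¹⁹ m³.
a = 4.163×10⁶ m = 4163.4 km.
Altitude h = a − R = 4163.4 − 3177 = 986.45 km.

h_sync ≈ 986 km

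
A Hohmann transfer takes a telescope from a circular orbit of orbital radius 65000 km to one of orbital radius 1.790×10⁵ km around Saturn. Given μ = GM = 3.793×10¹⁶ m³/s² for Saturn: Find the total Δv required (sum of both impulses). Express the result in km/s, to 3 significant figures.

Δv_total ≈ 9.04 km/s

r₁ = 65000 km = 6.500×10⁷ m.
r₂ = 1.790×10⁵ km = 1.790×10⁸ m.
Transfer ellipse a_t = (r₁ + r₂)/2 = 1.220×10⁸ m.
At r₁: circular v_c1 = √(μ/r₁) = 24160 m/s; transfer-perikrone v_p = √[μ(2/r₁ − 1/a_t)] = 29260 m/s.
Δv₁ = v_p − v_c1 = 5104 m/s.
At r₂: circular v_c2 = √(μ/r₂) = 14560 m/s; transfer-apokrone v_a = √[μ(2/r₂ − 1/a_t)] = 10630 m/s.
Δv₂ = v_c2 − v_a = 3931 m/s.
Total Δv = Δv₁ + Δv₂ = 9035 m/s = 9.035 km/s.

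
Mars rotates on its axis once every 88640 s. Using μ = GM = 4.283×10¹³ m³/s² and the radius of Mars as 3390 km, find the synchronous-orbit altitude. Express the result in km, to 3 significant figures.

h_sync ≈ 17000 km

A synchronous orbit has period T, so by Kepler's third law a = (μT²/4π²)^(1/3).
μT²/4π² = 4.283×10¹³ × (8.864×10⁴)² / 39.48 = 8.524×10²¹ m³.
a = 2.043×10⁷ m = 20428 km.
Altitude h = a − R = 20428 − 3390 = 17038 km.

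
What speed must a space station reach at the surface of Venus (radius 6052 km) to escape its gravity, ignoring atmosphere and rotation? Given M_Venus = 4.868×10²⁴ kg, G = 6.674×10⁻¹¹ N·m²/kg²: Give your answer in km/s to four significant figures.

μ = GM = 6.674×10⁻¹¹ × 4.868×10²⁴ = 3.249×10¹⁴ m³/s².
r = R = 6.052×10⁶ m.
Escape speed v_esc = √(2μ/r) = √(2 × 3.249×10¹⁴ / 6.052×10⁶) = √(1.074×10⁸) = 10360 m/s.
= 10.36 km/s.

v_esc ≈ 10.36 km/s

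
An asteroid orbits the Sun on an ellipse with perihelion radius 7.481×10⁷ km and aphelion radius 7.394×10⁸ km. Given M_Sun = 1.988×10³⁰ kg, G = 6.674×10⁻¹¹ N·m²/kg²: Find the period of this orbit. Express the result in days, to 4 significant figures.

μ = GM = 6.674×10⁻¹¹ × 1.988×10³⁰ = 1.327×10²⁰ m³/s².
Semi-major axis a = (r_p + r_a)/2 = (7.4810×10⁷ + 7.3940×10⁸)/2 = 4.0710×10⁸ km = 4.071×10¹¹ m.
By Kepler's third law T = 2π√(a³/μ) = 2π × 2.255×10⁷ = 1.417×10⁸ s.
= 1640 days.

T ≈ 1640 days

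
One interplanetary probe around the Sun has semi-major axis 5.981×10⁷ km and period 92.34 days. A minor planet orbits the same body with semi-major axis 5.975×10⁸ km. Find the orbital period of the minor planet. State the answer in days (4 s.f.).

Kepler's third law: T² ∝ a³, so T₂ = T₁ (a₂/a₁)^(3/2).
a₂/a₁ = 9.990, (a₂/a₁)^(3/2) = 31.58.
T₂ = 92.34 × 31.58 = 2916 days.

T₂ ≈ 2916 days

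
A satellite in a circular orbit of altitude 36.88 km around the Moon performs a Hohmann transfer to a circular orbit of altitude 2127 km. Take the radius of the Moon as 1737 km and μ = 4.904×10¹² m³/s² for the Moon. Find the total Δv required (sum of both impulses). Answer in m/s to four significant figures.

Δv_total ≈ 516.9 m/s

r₁ = 1737 + 36.88 = 1773.9 km = 1.7739×10⁶ m.
r₂ = 1737 + 2127 = 3864.0 km = 3.8640×10⁶ m.
Transfer ellipse a_t = (r₁ + r₂)/2 = 2.819×10⁶ m.
At r₁: circular v_c1 = √(μ/r₁) = 1663 m/s; transfer-perilune v_p = √[μ(2/r₁ − 1/a_t)] = 1947 m/s.
Δv₁ = v_p − v_c1 = 284.0 m/s.
At r₂: circular v_c2 = √(μ/r₂) = 1127 m/s; transfer-apolune v_a = √[μ(2/r₂ − 1/a_t)] = 893.7 m/s.
Δv₂ = v_c2 − v_a = 232.9 m/s.
Total Δv = Δv₁ + Δv₂ = 516.9 m/s.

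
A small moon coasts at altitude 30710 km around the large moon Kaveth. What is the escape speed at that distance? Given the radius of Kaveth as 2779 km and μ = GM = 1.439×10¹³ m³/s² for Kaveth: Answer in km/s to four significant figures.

v_esc ≈ 0.927 km/s

r = 2779 + 30710 = 33489 km = 3.3489×10⁷ m.
Escape speed v_esc = √(2μ/r) = √(2 × 1.439×10¹³ / 3.349×10⁷) = √(8.594×10⁵) = 927.0 m/s.
= 0.927 km/s.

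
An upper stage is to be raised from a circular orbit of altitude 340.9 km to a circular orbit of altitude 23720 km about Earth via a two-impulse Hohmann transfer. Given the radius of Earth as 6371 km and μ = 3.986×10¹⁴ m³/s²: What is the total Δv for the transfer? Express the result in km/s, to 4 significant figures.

r₁ = 6371 + 340.9 = 6711.9 km = 6.7119×10⁶ m.
r₂ = 6371 + 23720 = 30091 km = 3.0091×10⁷ m.
Transfer ellipse a_t = (r₁ + r₂)/2 = 1.840×10⁷ m.
At r₁: circular v_c1 = √(μ/r₁) = 7706 m/s; transfer-perigee v_p = √[μ(2/r₁ − 1/a_t)] = 9855 m/s.
Δv₁ = v_p − v_c1 = 2148 m/s.
At r₂: circular v_c2 = √(μ/r₂) = 3640 m/s; transfer-apogee v_a = √[μ(2/r₂ − 1/a_t)] = 2198 m/s.
Δv₂ = v_c2 − v_a = 1441 m/s.
Total Δv = Δv₁ + Δv₂ = 3590 m/s = 3.590 km/s.

Δv_total ≈ 3.590 km/s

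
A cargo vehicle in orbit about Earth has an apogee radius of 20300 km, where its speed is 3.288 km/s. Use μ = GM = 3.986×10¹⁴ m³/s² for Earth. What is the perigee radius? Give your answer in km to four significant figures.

perigee radius ≈ 7711 km

r_a = 2.030×10⁷ m.
Specific energy ε = v²/2 − μ/r = -1.423×10⁷ J/kg, so a = −μ/(2ε) = 1.401×10⁷ m.
The apsides satisfy r_p + r_a = 2a, so the perigee radius is 2a − r_a = 7.711×10⁶ m = 7711.3 km.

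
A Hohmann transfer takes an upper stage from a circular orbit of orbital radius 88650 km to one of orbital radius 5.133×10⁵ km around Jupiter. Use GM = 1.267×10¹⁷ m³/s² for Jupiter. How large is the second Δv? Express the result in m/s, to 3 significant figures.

Δv ≈ 7180 m/s

r₁ = 88650 km = 8.865×10⁷ m.
r₂ = 5.133×10⁵ km = 5.133×10⁸ m.
Transfer ellipse a_t = (r₁ + r₂)/2 = 3.010×10⁸ m.
At r₁: circular v_c1 = √(μ/r₁) = 37800 m/s; transfer-perijove v_p = √[μ(2/r₁ − 1/a_t)] = 49370 m/s.
At r₂: circular v_c2 = √(μ/r₂) = 15710 m/s; transfer-apojove v_a = √[μ(2/r₂ − 1/a_t)] = 8527 m/s.
Δv₂ = v_c2 − v_a = 7184 m/s.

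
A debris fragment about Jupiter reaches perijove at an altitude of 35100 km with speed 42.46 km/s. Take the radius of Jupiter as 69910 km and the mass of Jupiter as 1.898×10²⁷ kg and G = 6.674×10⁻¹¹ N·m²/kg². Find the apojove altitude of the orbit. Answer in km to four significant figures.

μ = GM = 6.674×10⁻¹¹ × 1.898×10²⁷ = 1.267×10¹⁷ m³/s².
r_p = 69910 + 35100 = 1.0501×10⁵ km = 1.050×10⁸ m.
Specific energy ε = v²/2 − μ/r = -3.049×10⁸ J/kg, so a = −μ/(2ε) = 2.078×10⁸ m.
The apsides satisfy r_p + r_a = 2a, so the apojove radius is 2a − r_p = 3.105×10⁸ m = 3.1049×10⁵ km.
Apojove altitude = 3.1049×10⁵ − 69910 = 2.4058×10⁵ km.

apojove altitude ≈ 2.406×10⁵ km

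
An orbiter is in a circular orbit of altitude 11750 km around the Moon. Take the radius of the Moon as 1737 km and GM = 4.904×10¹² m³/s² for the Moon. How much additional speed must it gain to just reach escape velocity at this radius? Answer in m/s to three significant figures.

r = 1737 + 11750 = 13487 km = 1.3487×10⁷ m.
Circular speed v_c = √(μ/r) = 603.0 m/s.
Escape speed v_esc = √(2μ/r) = √2 × v_c = 852.8 m/s.
Δv = v_esc − v_c = 249.8 m/s.

Δv ≈ 250 m/s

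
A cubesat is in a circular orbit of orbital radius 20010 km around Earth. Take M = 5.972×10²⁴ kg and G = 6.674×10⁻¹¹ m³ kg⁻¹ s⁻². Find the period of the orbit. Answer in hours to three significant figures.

T ≈ 7.83 hours

μ = GM = 6.674×10⁻¹¹ × 5.972×10²⁴ = 3.986×10¹⁴ m³/s².
r = 20010 km = 2.001×10⁷ m.
Kepler's third law: T = 2π√(r³/μ) = 2π√((2.001×10⁷)³ / 3.986×10¹⁴).
r³/μ = 2.010×10⁷ s², so T = 2π × 4.484×10³ = 2.817×10⁴ s.
Converting: 2.817×10⁴ s ÷ 3600 = 7.825 hours.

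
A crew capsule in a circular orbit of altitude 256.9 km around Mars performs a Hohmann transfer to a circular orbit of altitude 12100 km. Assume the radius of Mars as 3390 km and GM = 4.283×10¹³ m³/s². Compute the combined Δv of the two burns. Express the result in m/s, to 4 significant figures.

Δv_total ≈ 1570 m/s

r₁ = 3390 + 256.9 = 3646.9 km = 3.6469×10⁶ m.
r₂ = 3390 + 12100 = 15490 km = 1.5490×10⁷ m.
Transfer ellipse a_t = (r₁ + r₂)/2 = 9.568×10⁶ m.
At r₁: circular v_c1 = √(μ/r₁) = 3427 m/s; transfer-periapsis v_p = √[μ(2/r₁ − 1/a_t)] = 4360 m/s.
Δv₁ = v_p − v_c1 = 933.3 m/s.
At r₂: circular v_c2 = √(μ/r₂) = 1663 m/s; transfer-apoapsis v_a = √[μ(2/r₂ − 1/a_t)] = 1027 m/s.
Δv₂ = v_c2 − v_a = 636.3 m/s.
Total Δv = Δv₁ + Δv₂ = 1570 m/s.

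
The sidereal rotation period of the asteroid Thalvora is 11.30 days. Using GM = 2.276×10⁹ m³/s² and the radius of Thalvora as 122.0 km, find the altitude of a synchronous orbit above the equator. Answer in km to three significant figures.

T = 11.30 days = 9.763×10⁵ s.
A synchronous orbit has period T, so by Kepler's third law a = (μT²/4π²)^(1/3).
μT²/4π² = 2.276×10⁹ × (9.763×10⁵)² / 39.48 = 5.495×10¹⁹ m³.
a = 3.802×10⁶ m = 3801.9 km.
Altitude h = a − R = 3801.9 − 122.0 = 3679.9 km.

h_sync ≈ 3680 km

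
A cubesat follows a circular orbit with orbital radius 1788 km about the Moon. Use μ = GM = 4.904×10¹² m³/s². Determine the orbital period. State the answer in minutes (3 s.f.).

r = 1788 km = 1.788×10⁶ m.
Kepler's third law: T = 2π√(r³/μ) = 2π√((1.788×10⁶)³ / 4.904×10¹²).
r³/μ = 1.166×10⁶ s², so T = 2π × 1.080×10³ = 6.784×10³ s.
Converting: 6.784×10³ s ÷ 60.00 = 113.1 minutes.

T ≈ 113 minutes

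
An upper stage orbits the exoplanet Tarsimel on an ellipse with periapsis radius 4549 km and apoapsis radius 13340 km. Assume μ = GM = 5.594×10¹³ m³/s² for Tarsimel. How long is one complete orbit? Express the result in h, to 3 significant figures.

Semi-major axis a = (r_p + r_a)/2 = (4549.0 + 13340)/2 = 8944.5 km = 8.944×10⁶ m.
By Kepler's third law T = 2π√(a³/μ) = 2π × 3.577×10³ = 2.247×10⁴ s.
= 6.242 h.

T ≈ 6.24 h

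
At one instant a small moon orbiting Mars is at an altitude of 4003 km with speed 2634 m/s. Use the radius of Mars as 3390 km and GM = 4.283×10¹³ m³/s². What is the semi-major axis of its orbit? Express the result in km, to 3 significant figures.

r = 3390 + 4003 = 7393.0 km = 7.393×10⁶ m.
Specific orbital energy ε = v²/2 − μ/r = (2634)²/2 − 4.283×10¹³/7.393×10⁶ = -2.324×10⁶ J/kg.
Since ε = −μ/(2a), a = −μ/(2ε) = 9.213×10⁶ m = 9213.4 km.

a ≈ 9210 km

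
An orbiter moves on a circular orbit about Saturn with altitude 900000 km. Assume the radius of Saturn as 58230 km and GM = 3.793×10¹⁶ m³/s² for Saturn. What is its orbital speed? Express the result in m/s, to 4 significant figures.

v ≈ 6292 m/s

r = 58230 + 900000 = 958230 km = 9.5823×10⁸ m.
For a circular orbit v = √(μ/r) = √(3.793×10¹⁶ / 9.582×10⁸) = √(3.958×10⁷) = 6292 m/s.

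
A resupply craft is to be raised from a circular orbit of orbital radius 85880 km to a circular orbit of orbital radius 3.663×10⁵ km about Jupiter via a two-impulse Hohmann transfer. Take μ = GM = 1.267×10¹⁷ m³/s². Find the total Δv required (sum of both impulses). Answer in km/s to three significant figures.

r₁ = 85880 km = 8.588×10⁷ m.
r₂ = 3.663×10⁵ km = 3.663×10⁸ m.
Transfer ellipse a_t = (r₁ + r₂)/2 = 2.261×10⁸ m.
At r₁: circular v_c1 = √(μ/r₁) = 38410 m/s; transfer-perijove v_p = √[μ(2/r₁ − 1/a_t)] = 48890 m/s.
Δv₁ = v_p − v_c1 = 10480 m/s.
At r₂: circular v_c2 = √(μ/r₂) = 18600 m/s; transfer-apojove v_a = √[μ(2/r₂ − 1/a_t)] = 11460 m/s.
Δv₂ = v_c2 − v_a = 7136 m/s.
Total Δv = Δv₁ + Δv₂ = 17620 m/s = 17.62 km/s.

Δv_total ≈ 17.6 km/s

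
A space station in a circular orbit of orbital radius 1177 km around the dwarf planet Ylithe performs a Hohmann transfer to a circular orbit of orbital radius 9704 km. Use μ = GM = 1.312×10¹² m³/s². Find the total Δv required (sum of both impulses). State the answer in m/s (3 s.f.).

r₁ = 1177 km = 1.177×10⁶ m.
r₂ = 9704 km = 9.704×10⁶ m.
Transfer ellipse a_t = (r₁ + r₂)/2 = 5.440×10⁶ m.
At r₁: circular v_c1 = √(μ/r₁) = 1056 m/s; transfer-periapsis v_p = √[μ(2/r₁ − 1/a_t)] = 1410 m/s.
Δv₁ = v_p − v_c1 = 354.3 m/s.
At r₂: circular v_c2 = √(μ/r₂) = 367.7 m/s; transfer-apoapsis v_a = √[μ(2/r₂ − 1/a_t)] = 171.0 m/s.
Δv₂ = v_c2 − v_a = 196.7 m/s.
Total Δv = Δv₁ + Δv₂ = 550.9 m/s.

Δv_total ≈ 551 m/s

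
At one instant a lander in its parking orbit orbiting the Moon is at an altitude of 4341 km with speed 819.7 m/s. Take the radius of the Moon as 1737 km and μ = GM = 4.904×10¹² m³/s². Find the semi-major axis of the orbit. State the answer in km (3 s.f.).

a ≈ 5210 km

r = 1737 + 4341 = 6078.0 km = 6.078×10⁶ m.
Vis-viva rearranged: 1/a = 2/r − v²/μ = 3.291×10⁻⁷ − 1.370×10⁻⁷ = 1.920×10⁻⁷ m⁻¹.
a = 5.207×10⁶ m = 5207.2 km.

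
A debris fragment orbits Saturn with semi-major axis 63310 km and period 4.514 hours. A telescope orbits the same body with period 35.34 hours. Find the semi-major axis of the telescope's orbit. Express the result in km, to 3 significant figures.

a₂ ≈ 2.50×10⁵ km

Kepler's third law: a³ ∝ T², so a₂ = a₁ (T₂/T₁)^(2/3).
T₂/T₁ = 7.829, (T₂/T₁)^(2/3) = 3.943.
a₂ = 63310 × 3.943 = 2.496×10⁵ km.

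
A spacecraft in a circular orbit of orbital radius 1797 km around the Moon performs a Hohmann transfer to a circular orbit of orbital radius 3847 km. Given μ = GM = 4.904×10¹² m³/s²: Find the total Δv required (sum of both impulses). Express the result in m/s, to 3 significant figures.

Δv_total ≈ 505 m/s

r₁ = 1797 km = 1.797×10⁶ m.
r₂ = 3847 km = 3.847×10⁶ m.
Transfer ellipse a_t = (r₁ + r₂)/2 = 2.822×10⁶ m.
At r₁: circular v_c1 = √(μ/r₁) = 1652 m/s; transfer-perilune v_p = √[μ(2/r₁ − 1/a_t)] = 1929 m/s.
Δv₁ = v_p − v_c1 = 276.8 m/s.
At r₂: circular v_c2 = √(μ/r₂) = 1129 m/s; transfer-apolune v_a = √[μ(2/r₂ − 1/a_t)] = 901.0 m/s.
Δv₂ = v_c2 − v_a = 228.1 m/s.
Total Δv = Δv₁ + Δv₂ = 504.9 m/s.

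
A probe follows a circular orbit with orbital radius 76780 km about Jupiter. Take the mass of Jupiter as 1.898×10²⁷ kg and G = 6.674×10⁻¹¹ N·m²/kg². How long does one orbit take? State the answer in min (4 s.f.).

T ≈ 198.0 min

μ = GM = 6.674×10⁻¹¹ × 1.898×10²⁷ = 1.267×10¹⁷ m³/s².
r = 76780 km = 7.678×10⁷ m.
Kepler's third law: T = 2π√(r³/μ) = 2π√((7.678×10⁷)³ / 1.267×10¹⁷).
r³/μ = 3.573×10⁶ s², so T = 2π × 1.890×10³ = 1.188×10⁴ s.
Converting: 1.188×10⁴ s ÷ 60.00 = 198.0 min.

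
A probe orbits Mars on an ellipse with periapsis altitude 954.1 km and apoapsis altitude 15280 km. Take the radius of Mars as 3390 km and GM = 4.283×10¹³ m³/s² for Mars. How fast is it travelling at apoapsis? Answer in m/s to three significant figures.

v ≈ 931 m/s

r_p = 3390 + 954.1 = 4344.1 km = 4.3441×10⁶ m.
r_a = 3390 + 15280 = 18670 km = 1.8670×10⁷ m.
Semi-major axis a = (r_p + r_a)/2 = 11507 km = 1.151×10⁷ m.
Vis-viva: v² = μ(2/r − 1/a) = 4.283×10¹³ × (1.071×10⁻⁷ − 8.690×10⁻⁸) = 8.660×10⁵ m²/s².
v = 930.6 m/s.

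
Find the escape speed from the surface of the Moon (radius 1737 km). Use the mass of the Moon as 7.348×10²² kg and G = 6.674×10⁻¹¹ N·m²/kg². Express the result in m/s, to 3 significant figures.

v_esc ≈ 2380 m/s

μ = GM = 6.674×10⁻¹¹ × 7.348×10²² = 4.904×10¹² m³/s².
r = R = 1.737×10⁶ m.
Escape speed v_esc = √(2μ/r) = √(2 × 4.904×10¹² / 1.737×10⁶) = √(5.647×10⁶) = 2376 m/s.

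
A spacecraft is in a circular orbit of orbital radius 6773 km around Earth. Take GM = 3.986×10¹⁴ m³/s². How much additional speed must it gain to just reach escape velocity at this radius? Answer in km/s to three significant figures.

r = 6773 km = 6.773×10⁶ m.
Circular speed v_c = √(μ/r) = 7671 m/s.
Escape speed v_esc = √(2μ/r) = √2 × v_c = 10850 m/s.
Δv = v_esc − v_c = 3178 m/s = 3.178 km/s.

Δv ≈ 3.18 km/s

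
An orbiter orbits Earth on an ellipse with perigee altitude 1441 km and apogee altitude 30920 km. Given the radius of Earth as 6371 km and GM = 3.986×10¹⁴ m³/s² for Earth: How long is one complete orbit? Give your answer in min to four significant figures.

r_p = 6371 + 1441 = 7812.0 km = 7.8120×10⁶ m.
r_a = 6371 + 30920 = 37291 km = 3.7291×10⁷ m.
Semi-major axis a = (r_p + r_a)/2 = (7812.0 + 37291)/2 = 22552 km = 2.255×10⁷ m.
By Kepler's third law T = 2π√(a³/μ) = 2π × 5.364×10³ = 3.370×10⁴ s.
= 561.7 min.

T ≈ 561.7 min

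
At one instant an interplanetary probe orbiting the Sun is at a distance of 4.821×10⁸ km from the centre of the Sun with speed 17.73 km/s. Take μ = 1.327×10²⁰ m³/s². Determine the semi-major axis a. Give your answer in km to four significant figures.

r = 4.821×10¹¹ m.
Vis-viva rearranged: 1/a = 2/r − v²/μ = 4.149×10⁻¹² − 2.369×10⁻¹² = 1.780×10⁻¹² m⁻¹.
a = 5.619×10¹¹ m = 5.6192×10⁸ km.

a ≈ 5.619×10⁸ km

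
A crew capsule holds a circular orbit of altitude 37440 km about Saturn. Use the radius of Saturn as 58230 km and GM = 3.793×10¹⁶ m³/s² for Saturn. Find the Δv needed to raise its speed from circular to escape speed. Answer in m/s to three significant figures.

Δv ≈ 8250 m/s

r = 58230 + 37440 = 95670 km = 9.5670×10⁷ m.
Circular speed v_c = √(μ/r) = 19910 m/s.
Escape speed v_esc = √(2μ/r) = √2 × v_c = 28160 m/s.
Δv = v_esc − v_c = 8248 m/s.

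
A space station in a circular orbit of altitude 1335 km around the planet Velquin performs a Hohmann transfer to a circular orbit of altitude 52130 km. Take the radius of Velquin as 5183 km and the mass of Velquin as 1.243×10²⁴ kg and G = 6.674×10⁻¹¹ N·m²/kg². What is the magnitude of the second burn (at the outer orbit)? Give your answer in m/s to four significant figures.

μ = GM = 6.674×10⁻¹¹ × 1.243×10²⁴ = 8.296×10¹³ m³/s².
r₁ = 5183 + 1335 = 6518.0 km = 6.5180×10⁶ m.
r₂ = 5183 + 52130 = 57313 km = 5.7313×10⁷ m.
Transfer ellipse a_t = (r₁ + r₂)/2 = 3.192×10⁷ m.
At r₁: circular v_c1 = √(μ/r₁) = 3568 m/s; transfer-periapsis v_p = √[μ(2/r₁ − 1/a_t)] = 4781 m/s.
At r₂: circular v_c2 = √(μ/r₂) = 1203 m/s; transfer-apoapsis v_a = √[μ(2/r₂ − 1/a_t)] = 543.7 m/s.
Δv₂ = v_c2 − v_a = 659.4 m/s.

Δv ≈ 659.4 m/s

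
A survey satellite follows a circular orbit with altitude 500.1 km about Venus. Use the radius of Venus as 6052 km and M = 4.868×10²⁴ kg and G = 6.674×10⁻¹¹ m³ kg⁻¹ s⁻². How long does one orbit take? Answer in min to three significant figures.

μ = GM = 6.674×10⁻¹¹ × 4.868×10²⁴ = 3.249×10¹⁴ m³/s².
r = 6052 + 500.1 = 6552.1 km = 6.5521×10⁶ m.
Kepler's third law: T = 2π√(r³/μ) = 2π√((6.552×10⁶)³ / 3.249×10¹⁴).
r³/μ = 8.658×10⁵ s², so T = 2π × 9.305×10² = 5.846×10³ s.
Converting: 5.846×10³ s ÷ 60.00 = 97.44 min.

T ≈ 97.4 min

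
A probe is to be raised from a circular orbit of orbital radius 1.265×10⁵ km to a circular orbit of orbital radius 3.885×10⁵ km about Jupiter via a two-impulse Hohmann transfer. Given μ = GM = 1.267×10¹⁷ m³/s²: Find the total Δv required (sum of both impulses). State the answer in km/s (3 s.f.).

r₁ = 1.265×10⁵ km = 1.265×10⁸ m.
r₂ = 3.885×10⁵ km = 3.885×10⁸ m.
Transfer ellipse a_t = (r₁ + r₂)/2 = 2.575×10⁸ m.
At r₁: circular v_c1 = √(μ/r₁) = 31650 m/s; transfer-perijove v_p = √[μ(2/r₁ − 1/a_t)] = 38870 m/s.
Δv₁ = v_p − v_c1 = 7225 m/s.
At r₂: circular v_c2 = √(μ/r₂) = 18060 m/s; transfer-apojove v_a = √[μ(2/r₂ − 1/a_t)] = 12660 m/s.
Δv₂ = v_c2 − v_a = 5401 m/s.
Total Δv = Δv₁ + Δv₂ = 12630 m/s = 12.63 km/s.

Δv_total ≈ 12.6 km/s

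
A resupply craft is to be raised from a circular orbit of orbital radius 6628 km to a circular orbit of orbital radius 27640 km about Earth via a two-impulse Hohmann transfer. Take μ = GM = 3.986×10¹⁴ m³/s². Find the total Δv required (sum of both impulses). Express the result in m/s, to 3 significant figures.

r₁ = 6628 km = 6.628×10⁶ m.
r₂ = 27640 km = 2.764×10⁷ m.
Transfer ellipse a_t = (r₁ + r₂)/2 = 1.713×10⁷ m.
At r₁: circular v_c1 = √(μ/r₁) = 7755 m/s; transfer-perigee v_p = √[μ(2/r₁ − 1/a_t)] = 9850 m/s.
Δv₁ = v_p − v_c1 = 2095 m/s.
At r₂: circular v_c2 = √(μ/r₂) = 3798 m/s; transfer-apogee v_a = √[μ(2/r₂ − 1/a_t)] = 2362 m/s.
Δv₂ = v_c2 − v_a = 1436 m/s.
Total Δv = Δv₁ + Δv₂ = 3530 m/s.

Δv_total ≈ 3530 m/s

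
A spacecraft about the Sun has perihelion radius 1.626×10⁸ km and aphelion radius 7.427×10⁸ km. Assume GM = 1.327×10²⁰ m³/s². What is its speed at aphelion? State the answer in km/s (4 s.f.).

Semi-major axis a = (r_p + r_a)/2 = 4.5265×10⁸ km = 4.526×10¹¹ m.
Vis-viva: v² = μ(2/r − 1/a) = 1.327×10²⁰ × (2.693×10⁻¹² − 2.209×10⁻¹²) = 6.418×10⁷ m²/s².
v = 8011 m/s = 8.011 km/s.

v ≈ 8.011 km/s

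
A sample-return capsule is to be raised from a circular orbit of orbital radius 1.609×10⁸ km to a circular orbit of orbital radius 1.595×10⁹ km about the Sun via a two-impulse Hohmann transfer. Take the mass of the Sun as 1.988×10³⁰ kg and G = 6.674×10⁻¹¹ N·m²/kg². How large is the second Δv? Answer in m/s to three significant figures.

μ = GM = 6.674×10⁻¹¹ × 1.988×10³⁰ = 1.327×10²⁰ m³/s².
r₁ = 1.609×10⁸ km = 1.609×10¹¹ m.
r₂ = 1.595×10⁹ km = 1.595×10¹² m.
Transfer ellipse a_t = (r₁ + r₂)/2 = 8.780×10¹¹ m.
At r₁: circular v_c1 = √(μ/r₁) = 28720 m/s; transfer-perihelion v_p = √[μ(2/r₁ − 1/a_t)] = 38710 m/s.
At r₂: circular v_c2 = √(μ/r₂) = 9121 m/s; transfer-aphelion v_a = √[μ(2/r₂ − 1/a_t)] = 3904 m/s.
Δv₂ = v_c2 − v_a = 5216 m/s.

Δv ≈ 5220 m/s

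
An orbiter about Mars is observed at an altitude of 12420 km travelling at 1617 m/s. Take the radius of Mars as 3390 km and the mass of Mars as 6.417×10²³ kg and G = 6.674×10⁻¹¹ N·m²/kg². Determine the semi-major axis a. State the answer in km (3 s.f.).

μ = GM = 6.674×10⁻¹¹ × 6.417×10²³ = 4.283×10¹³ m³/s².
r = 3390 + 12420 = 15810 km = 1.581×10⁷ m.
Specific orbital energy ε = v²/2 − μ/r = (1617)²/2 − 4.283×10¹³/1.581×10⁷ = -1.402×10⁶ J/kg.
Since ε = −μ/(2a), a = −μ/(2ε) = 1.528×10⁷ m = 15279 km.

a ≈ 15300 km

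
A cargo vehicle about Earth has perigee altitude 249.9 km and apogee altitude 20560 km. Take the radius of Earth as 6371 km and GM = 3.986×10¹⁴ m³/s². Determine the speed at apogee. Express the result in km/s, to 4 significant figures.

v ≈ 2.417 km/s

r_p = 6371 + 249.9 = 6620.9 km = 6.6209×10⁶ m.
r_a = 6371 + 20560 = 26931 km = 2.6931×10⁷ m.
Semi-major axis a = (r_p + r_a)/2 = 16776 km = 1.678×10⁷ m.
Vis-viva: v² = μ(2/r − 1/a) = 3.986×10¹⁴ × (7.426×10⁻⁸ − 5.961×10⁻⁸) = 5.841×10⁶ m²/s².
v = 2417 m/s = 2.417 km/s.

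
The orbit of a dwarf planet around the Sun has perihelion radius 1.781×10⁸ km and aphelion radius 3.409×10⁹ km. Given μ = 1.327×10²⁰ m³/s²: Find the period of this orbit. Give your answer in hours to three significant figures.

T ≈ 364000 hours

Semi-major axis a = (r_p + r_a)/2 = (1.7810×10⁸ + 3.4090×10⁹)/2 = 1.7936×10⁹ km = 1.794×10¹² m.
By Kepler's third law T = 2π√(a³/μ) = 2π × 2.085×10⁸ = 1.310×10⁹ s.
= 3.639×10⁵ hours.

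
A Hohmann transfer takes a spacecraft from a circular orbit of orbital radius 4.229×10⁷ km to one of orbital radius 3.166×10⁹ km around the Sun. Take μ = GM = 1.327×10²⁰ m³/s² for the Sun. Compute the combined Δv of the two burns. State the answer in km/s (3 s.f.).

r₁ = 4.229×10⁷ km = 4.229×10¹⁰ m.
r₂ = 3.166×10⁹ km = 3.166×10¹² m.
Transfer ellipse a_t = (r₁ + r₂)/2 = 1.604×10¹² m.
At r₁: circular v_c1 = √(μ/r₁) = 56020 m/s; transfer-perihelion v_p = √[μ(2/r₁ − 1/a_t)] = 78700 m/s.
Δv₁ = v_p − v_c1 = 22680 m/s.
At r₂: circular v_c2 = √(μ/r₂) = 6474 m/s; transfer-aphelion v_a = √[μ(2/r₂ − 1/a_t)] = 1051 m/s.
Δv₂ = v_c2 − v_a = 5423 m/s.
Total Δv = Δv₁ + Δv₂ = 28100 m/s = 28.10 km/s.

Δv_total ≈ 28.1 km/s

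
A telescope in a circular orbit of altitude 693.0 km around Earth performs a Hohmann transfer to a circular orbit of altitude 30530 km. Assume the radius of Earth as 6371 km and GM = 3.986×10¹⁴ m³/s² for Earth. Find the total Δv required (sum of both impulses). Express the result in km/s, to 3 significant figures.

Δv_total ≈ 3.64 km/s

r₁ = 6371 + 693.0 = 7064.0 km = 7.0640×10⁶ m.
r₂ = 6371 + 30530 = 36901 km = 3.6901×10⁷ m.
Transfer ellipse a_t = (r₁ + r₂)/2 = 2.198×10⁷ m.
At r₁: circular v_c1 = √(μ/r₁) = 7512 m/s; transfer-perigee v_p = √[μ(2/r₁ − 1/a_t)] = 9732 m/s.
Δv₁ = v_p − v_c1 = 2221 m/s.
At r₂: circular v_c2 = √(μ/r₂) = 3287 m/s; transfer-apogee v_a = √[μ(2/r₂ − 1/a_t)] = 1863 m/s.
Δv₂ = v_c2 − v_a = 1424 m/s.
Total Δv = Δv₁ + Δv₂ = 3644 m/s = 3.644 km/s.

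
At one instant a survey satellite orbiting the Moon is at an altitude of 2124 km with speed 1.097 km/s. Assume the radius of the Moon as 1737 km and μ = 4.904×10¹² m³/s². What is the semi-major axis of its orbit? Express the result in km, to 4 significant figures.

r = 1737 + 2124 = 3861.0 km = 3.861×10⁶ m.
Vis-viva rearranged: 1/a = 2/r − v²/μ = 5.180×10⁻⁷ − 2.454×10⁻⁷ = 2.726×10⁻⁷ m⁻¹.
a = 3.668×10⁶ m = 3668.3 km.

a ≈ 3668 km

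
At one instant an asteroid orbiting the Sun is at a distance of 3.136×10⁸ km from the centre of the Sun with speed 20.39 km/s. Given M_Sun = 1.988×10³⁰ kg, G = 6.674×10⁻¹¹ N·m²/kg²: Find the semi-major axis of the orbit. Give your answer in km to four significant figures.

μ = GM = 6.674×10⁻¹¹ × 1.988×10³⁰ = 1.327×10²⁰ m³/s².
r = 3.136×10¹¹ m.
Vis-viva rearranged: 1/a = 2/r − v²/μ = 6.378×10⁻¹² − 3.134×10⁻¹² = 3.244×10⁻¹² m⁻¹.
a = 3.083×10¹¹ m = 3.0826×10⁸ km.

a ≈ 3.083×10⁸ km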